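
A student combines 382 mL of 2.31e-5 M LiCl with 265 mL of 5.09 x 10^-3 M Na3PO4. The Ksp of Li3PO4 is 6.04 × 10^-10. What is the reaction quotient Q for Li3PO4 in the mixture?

Total volume = 382 + 265 = 647 mL.
[Li^+] = 2.31 x 10^-5 × (382/647) = 1.364 × 10^-5 M
[PO4^3-] = 5.09 × 10^-3 × (265/647) = 2.085 x 10^-3 M
Li3PO4(s) ⇌ 3 Li^+ + PO4^3-, so Q = [Li^+]^3[PO4^3-]
Q = (1.364 × 10^-5)^3(2.085 x 10^-3) = 5.29 x 10^-18
Q < Ksp, so no precipitate of Li3PO4 forms.

Q ≈ 5.29 × 10^-18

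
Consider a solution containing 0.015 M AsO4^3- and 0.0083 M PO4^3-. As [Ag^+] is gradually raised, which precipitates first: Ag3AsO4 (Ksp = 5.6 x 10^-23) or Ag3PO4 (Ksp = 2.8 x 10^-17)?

Precipitation of each salt starts when its ion product equals its Ksp.
For Ag3AsO4: 5.6 x 10^-23 = 0.015 × [Ag^+]^3  ⇒  [Ag^+] = 1.6 x 10^-7 M.
For Ag3PO4: 2.8 x 10^-17 = 0.0083 × [Ag^+]^3  ⇒  [Ag^+] = 1.5 × 10^-5 M.
The salt with the lower threshold [Ag^+] precipitates first: Ag3AsO4.

Ag3AsO4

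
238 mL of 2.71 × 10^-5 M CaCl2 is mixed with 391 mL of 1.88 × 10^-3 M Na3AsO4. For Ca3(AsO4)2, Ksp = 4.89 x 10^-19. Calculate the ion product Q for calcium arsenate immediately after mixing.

Total volume = 238 + 391 = 629 mL.
[Ca^2+] = 2.71 × 10^-5 × (238/629) = 1.025 x 10^-5 M
[AsO4^3-] = 1.88 × 10^-3 × (391/629) = 1.169 x 10^-3 M
Ca3(AsO4)2(s) <=> 3 Ca^2+(aq) + 2 AsO4^3-(aq), so Q = [Ca^2+]^3[AsO4^3-]^2
Q = (1.025 x 10^-5)^3(1.169 × 10^-3)^2 = 1.47 × 10^-21
Q < Ksp, so no precipitate of Ca3(AsO4)2 forms.

1.47 × 10^-21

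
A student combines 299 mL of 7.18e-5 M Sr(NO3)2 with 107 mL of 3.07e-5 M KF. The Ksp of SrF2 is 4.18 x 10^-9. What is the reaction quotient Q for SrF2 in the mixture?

Total volume = 299 + 107 = 406 mL.
[Sr^2+] = 7.18 × 10^-5 × (299/406) = 5.288 x 10^-5 M
[F^-] = 3.07 × 10^-5 × (107/406) = 8.091 × 10^-6 M
SrF2(s) ⇌ Sr^2+(aq) + 2 F^-(aq), so Q = [Sr^2+][F^-]^2
Q = (5.288 × 10^-5)(8.091 × 10^-6)^2 = 3.46 × 10^-15
Q < Ksp, so no precipitate of SrF2 forms.

Q = 3.46 × 10^-15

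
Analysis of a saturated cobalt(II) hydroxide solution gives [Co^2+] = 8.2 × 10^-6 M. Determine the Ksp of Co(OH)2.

Co(OH)2(s) ⇌ Co^2+ + 2 OH^-
Stoichiometry gives [OH^-] = (2/1)[Co^2+] = 1.64 × 10^-5 M.
Ksp = [Co^2+][OH^-]^2
Ksp = 8.2 × 10^-6 × (1.64 × 10^-5)^2 = 2.2 x 10^-15

Ksp ≈ 2.2e-15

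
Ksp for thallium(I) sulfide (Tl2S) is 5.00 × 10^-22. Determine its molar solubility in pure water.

Tl2S(s) <=> 2 Tl^+ + S^2-
Ksp = [Tl^+]^2[S^2-]
With molar solubility s: [Tl^+] = 2s, [S^2-] = s.
So Ksp = (2s)^2 × s = 4s^3
s^3 = 5.00 × 10^-22 / 4, so s = 5.00 × 10^-8 M

s ≈ 5.00 × 10^-8 M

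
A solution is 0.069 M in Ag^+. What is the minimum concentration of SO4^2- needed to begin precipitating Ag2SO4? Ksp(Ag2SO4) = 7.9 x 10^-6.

1.7 x 10^-3 M

Ag2SO4(s) ⇌ 2 Ag^+ + SO4^2-
Ksp = [Ag^+]^2[SO4^2-]
Precipitation begins when Q = Ksp. With [Ag^+] = 0.069 M:
7.9 x 10^-6 = (0.069)^2 × [SO4^2-]
[SO4^2-] = (7.9 x 10^-6 / 4.76 × 10^-3) = 1.7 × 10^-3 M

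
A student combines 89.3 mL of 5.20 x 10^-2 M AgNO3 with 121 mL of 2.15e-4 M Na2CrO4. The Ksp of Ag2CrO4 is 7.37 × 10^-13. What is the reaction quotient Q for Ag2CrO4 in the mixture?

Total volume = 89.3 + 121 = 210.3 mL.
[Ag^+] = 5.20 × 10^-2 × (89.3/210.3) = 2.208 × 10^-2 M
[CrO4^2-] = 2.15 × 10^-4 × (121/210.3) = 1.237 × 10^-4 M
Ag2CrO4(s) ⇌ 2 Ag^+ + CrO4^2-, so Q = [Ag^+]^2[CrO4^2-]
Q = (2.208 × 10^-2)^2(1.237 x 10^-4) = 6.03 x 10^-8
Q > Ksp, so Ag2CrO4 will precipitate.

Q ≈ 6.03 x 10^-8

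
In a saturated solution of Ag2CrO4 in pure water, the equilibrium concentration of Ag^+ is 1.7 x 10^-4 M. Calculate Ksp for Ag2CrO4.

Ag2CrO4(s) ⇌ 2 Ag^+(aq) + CrO4^2-(aq)
Stoichiometry gives [CrO4^2-] = (1/2)[Ag^+] = 8.50 x 10^-5 M.
Ksp = [Ag^+]^2[CrO4^2-]
Ksp = (1.7 x 10^-4)^2 × 8.50 × 10^-5 = 2.5 × 10^-12

2.5 x 10^-12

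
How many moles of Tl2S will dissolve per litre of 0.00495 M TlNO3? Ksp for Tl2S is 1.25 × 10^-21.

s ≈ 5.10 × 10^-17 M

Tl2S(s) ⇌ 2 Tl^+(aq) + S^2-(aq)
Ksp = [Tl^+]^2[S^2-]
If s mol/L dissolves here, [Tl^+] = 0.00495 + 2s ≈ 0.00495, [S^2-] = s (common-ion effect: Tl^+ is already 0.00495 M).
Ksp ≈ (0.00495)^2 × s
s = 5.10 x 10^-17 M
Check: 2s = 1.0 × 10^-16 ≪ 0.00495, so the approximation is valid.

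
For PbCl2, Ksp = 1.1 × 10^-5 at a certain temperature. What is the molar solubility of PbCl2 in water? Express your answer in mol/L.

PbCl2(s) ⇌ Pb^2+(aq) + 2 Cl^-(aq)
Ksp = [Pb^2+][Cl^-]^2
If s mol/L of PbCl2 dissolves, [Pb^2+] = s and [Cl^-] = 2s.
So Ksp = s × (2s)^2 = 4s^3
Solving, s = (1.1 × 10^-5/4)^(1/3) = 1.4 × 10^-2 M

s ≈ 1.4 × 10^-2 M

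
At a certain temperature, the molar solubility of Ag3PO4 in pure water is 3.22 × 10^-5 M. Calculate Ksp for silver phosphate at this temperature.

Ksp = 2.90e-17

Ag3PO4(s) ⇌ 3 Ag^+(aq) + PO4^3-(aq)
Let s = molar solubility. Then [Ag^+] = 3s and [PO4^3-] = s.
Ksp = [Ag^+]^3[PO4^3-]
Substituting: Ksp = (3s)^3s = 27s^4
With s = 3.22 × 10^-5: Ksp = 2.90 × 10^-17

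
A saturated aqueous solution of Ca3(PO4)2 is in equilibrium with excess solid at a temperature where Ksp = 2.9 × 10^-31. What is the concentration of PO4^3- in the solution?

[PO4^3-] = 6.1e-7 M

Ca3(PO4)2(s) <=> 3 Ca^2+(aq) + 2 PO4^3-(aq)
Ksp = [Ca^2+]^3[PO4^3-]^2
If s mol/L of Ca3(PO4)2 dissolves, [Ca^2+] = 3s and [PO4^3-] = 2s.
Substituting: Ksp = (3s)^3(2s)^2 = 108s^5
s = (2.9 × 10^-31 / 108)^(1/5) = 3.06 x 10^-7 M
[PO4^3-] = 2s = 6.1 × 10^-7 M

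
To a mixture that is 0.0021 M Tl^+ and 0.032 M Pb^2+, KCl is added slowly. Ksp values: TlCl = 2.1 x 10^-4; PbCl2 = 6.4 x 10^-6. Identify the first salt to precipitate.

Precipitation of each salt starts when its ion product equals its Ksp.
For TlCl: 2.1 x 10^-4 = 0.0021 × [Cl^-]  ⇒  [Cl^-] = 1.0 × 10^-1 M.
For PbCl2: 6.4 x 10^-6 = 0.032 × [Cl^-]^2  ⇒  [Cl^-] = 1.4 × 10^-2 M.
The salt with the lower threshold [Cl^-] precipitates first: PbCl2.

PbCl2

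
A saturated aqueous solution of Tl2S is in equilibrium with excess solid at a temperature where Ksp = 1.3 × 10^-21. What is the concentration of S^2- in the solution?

Tl2S(s) ⇌ 2 Tl^+(aq) + S^2-(aq)
Ksp = [Tl^+]^2[S^2-]
If s mol/L of Tl2S dissolves, [Tl^+] = 2s and [S^2-] = s.
Ksp = (2s)^2s = 4s^3
s = (1.3 × 10^-21 / 4)^(1/3) = 6.88 × 10^-8 M
[S^2-] = s = 6.9 x 10^-8 M

[S^2-] = 6.9 x 10^-8 M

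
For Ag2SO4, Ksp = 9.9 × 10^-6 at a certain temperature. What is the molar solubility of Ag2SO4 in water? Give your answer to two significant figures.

0.014 M

Ag2SO4(s) ⇌ 2 Ag^+ + SO4^2-
Ksp = [Ag^+]^2[SO4^2-]
With molar solubility s: [Ag^+] = 2s, [SO4^2-] = s.
So Ksp = (2s)^2 × s = 4s^3
Solving, s = (9.9 × 10^-6/4)^(1/3) = 1.4 × 10^-2 M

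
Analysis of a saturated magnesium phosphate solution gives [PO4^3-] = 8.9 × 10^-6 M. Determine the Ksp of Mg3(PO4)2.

Ksp = 1.9 x 10^-25

Mg3(PO4)2(s) ⇌ 3 Mg^2+(aq) + 2 PO4^3-(aq)
Stoichiometry gives [Mg^2+] = (3/2)[PO4^3-] = 1.34 × 10^-5 M.
Ksp = [Mg^2+]^3[PO4^3-]^2
Ksp = (1.34 × 10^-5)^3 × (8.9 x 10^-6)^2 = 1.9 × 10^-25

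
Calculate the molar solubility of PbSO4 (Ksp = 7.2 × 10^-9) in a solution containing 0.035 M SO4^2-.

s = 2.1e-7 M

PbSO4(s) ⇌ Pb^2+(aq) + SO4^2-(aq)
Ksp = [Pb^2+][SO4^2-]
If s mol/L dissolves here, [Pb^2+] = s, [SO4^2-] = 0.035 + s ≈ 0.035 (since the SO4^2- already present dominates).
Ksp ≈ s × 0.035
s = 2.1 x 10^-7 M
Check: s = 2.1 × 10^-7 ≪ 0.035, so the approximation is valid.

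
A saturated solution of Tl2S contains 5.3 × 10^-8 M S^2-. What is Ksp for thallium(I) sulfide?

Tl2S(s) ⇌ 2 Tl^+(aq) + S^2-(aq)
Stoichiometry gives [Tl^+] = (2/1)[S^2-] = 1.06 × 10^-7 M.
Ksp = [Tl^+]^2[S^2-]
Ksp = (1.06 × 10^-7)^2 × 5.3 x 10^-8 = 6.0 × 10^-22

Ksp = 6.0e-22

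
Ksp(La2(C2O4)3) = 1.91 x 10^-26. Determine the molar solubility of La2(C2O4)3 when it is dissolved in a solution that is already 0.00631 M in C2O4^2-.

s ≈ 1.38e-10 M

La2(C2O4)3(s) ⇌ 2 La^3+(aq) + 3 C2O4^2-(aq)
Ksp = [La^3+]^2[C2O4^2-]^3
Let s be the molar solubility in this solution. [La^3+] = 2s, [C2O4^2-] = 0.00631 + 3s ≈ 0.00631 (common-ion effect: C2O4^2- is already 0.00631 M).
Ksp ≈ (2s)^2 × (0.00631)^3
s = 1.38 × 10^-10 M
Check: 3s = 4.1 × 10^-10 ≪ 0.00631, so the approximation is valid.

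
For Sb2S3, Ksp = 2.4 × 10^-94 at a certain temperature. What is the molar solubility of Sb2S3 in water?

Sb2S3(s) ⇌ 2 Sb^3+(aq) + 3 S^2-(aq)
Ksp = [Sb^3+]^2[S^2-]^3
For each mole of Sb2S3 that dissolves: [Sb^3+] = 2s, [S^2-] = 3s.
Ksp = (2s)^2(3s)^3 = 108s^5
s = (2.4 × 10^-94 / 108)^(1/5) = 7.4 × 10^-20 M

s ≈ 7.4e-20 M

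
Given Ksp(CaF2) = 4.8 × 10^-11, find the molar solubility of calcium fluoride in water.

s ≈ 2.3 × 10^-4 M

CaF2(s) ⇌ Ca^2+ + 2 F^-
Ksp = [Ca^2+][F^-]^2
With molar solubility s: [Ca^2+] = s, [F^-] = 2s.
Ksp = s(2s)^2 = 4s^3
s = (4.8 × 10^-11 / 4)^(1/3) = 2.3 × 10^-4 M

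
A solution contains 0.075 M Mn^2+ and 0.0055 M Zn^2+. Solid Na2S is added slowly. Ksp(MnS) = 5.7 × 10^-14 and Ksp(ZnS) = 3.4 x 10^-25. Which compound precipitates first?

Each salt begins to precipitate when Q = Ksp, i.e. when [S^2-] reaches its threshold.
For MnS: 5.7 × 10^-14 = 0.075 × [S^2-]  ⇒  [S^2-] = 7.6 × 10^-13 M.
For ZnS: 3.4 x 10^-25 = 0.0055 × [S^2-]  ⇒  [S^2-] = 6.2 × 10^-23 M.
The salt with the lower threshold [S^2-] precipitates first: ZnS.

ZnS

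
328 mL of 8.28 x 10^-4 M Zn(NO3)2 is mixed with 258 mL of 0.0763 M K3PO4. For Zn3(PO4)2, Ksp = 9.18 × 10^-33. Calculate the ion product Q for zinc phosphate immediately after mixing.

Q ≈ 1.12 x 10^-13

Total volume = 328 + 258 = 586 mL.
[Zn^2+] = 8.28 × 10^-4 × (328/586) = 4.635 × 10^-4 M
[PO4^3-] = 7.63 x 10^-2 × (258/586) = 3.359 × 10^-2 M
Zn3(PO4)2(s) ⇌ 3 Zn^2+(aq) + 2 PO4^3-(aq), so Q = [Zn^2+]^3[PO4^3-]^2
Q = (4.635 × 10^-4)^3(3.359 x 10^-2)^2 = 1.12 x 10^-13
Q > Ksp, so Zn3(PO4)2 will precipitate.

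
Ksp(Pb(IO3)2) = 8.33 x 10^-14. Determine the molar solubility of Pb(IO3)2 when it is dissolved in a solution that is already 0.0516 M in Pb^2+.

Pb(IO3)2(s) ⇌ Pb^2+(aq) + 2 IO3^-(aq)
Ksp = [Pb^2+][IO3^-]^2
If s mol/L dissolves here, [Pb^2+] = 0.0516 + s ≈ 0.0516, [IO3^-] = 2s (since the Pb^2+ already present dominates).
Ksp ≈ 0.0516 × (2s)^2
s = 6.35 × 10^-7 M
Check: s = 6.4 × 10^-7 ≪ 0.0516, so the approximation is valid.

s = 6.35 × 10^-7 M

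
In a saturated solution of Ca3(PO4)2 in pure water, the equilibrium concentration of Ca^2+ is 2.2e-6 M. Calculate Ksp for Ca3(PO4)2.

Ca3(PO4)2(s) ⇌ 3 Ca^2+(aq) + 2 PO4^3-(aq)
Stoichiometry gives [PO4^3-] = (2/3)[Ca^2+] = 1.47 × 10^-6 M.
Ksp = [Ca^2+]^3[PO4^3-]^2
Ksp = (2.2 × 10^-6)^3 × (1.47 × 10^-6)^2 = 2.3 x 10^-29

Ksp = 2.3 x 10^-29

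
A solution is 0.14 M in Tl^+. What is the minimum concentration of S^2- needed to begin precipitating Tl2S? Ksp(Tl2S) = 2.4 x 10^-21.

[S^2-] ≈ 1.2 x 10^-19 M

Tl2S(s) <=> 2 Tl^+ + S^2-
Ksp = [Tl^+]^2[S^2-]
Precipitation begins when Q = Ksp. With [Tl^+] = 0.14 M:
2.4 x 10^-21 = (0.14)^2 × [S^2-]
[S^2-] = (2.4 x 10^-21 / 1.96 × 10^-2) = 1.2 × 10^-19 M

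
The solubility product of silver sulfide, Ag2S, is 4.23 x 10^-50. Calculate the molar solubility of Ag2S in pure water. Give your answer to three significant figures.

Ag2S(s) <=> 2 Ag^+(aq) + S^2-(aq)
Ksp = [Ag^+]^2[S^2-]
If s mol/L of Ag2S dissolves, [Ag^+] = 2s and [S^2-] = s.
So Ksp = (2s)^2 × s = 4s^3
Solving, s = (4.23 x 10^-50/4)^(1/3) = 2.19 x 10^-17 M

s ≈ 2.19 × 10^-17 M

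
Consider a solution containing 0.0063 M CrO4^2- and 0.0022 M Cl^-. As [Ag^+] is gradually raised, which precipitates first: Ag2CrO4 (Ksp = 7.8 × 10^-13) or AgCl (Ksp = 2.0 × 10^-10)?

Each salt begins to precipitate when Q = Ksp, i.e. when [Ag^+] reaches its threshold.
For Ag2CrO4: 7.8 × 10^-13 = 0.0063 × [Ag^+]^2  ⇒  [Ag^+] = 1.1 × 10^-5 M.
For AgCl: 2.0 × 10^-10 = 0.0022 × [Ag^+]  ⇒  [Ag^+] = 9.1 x 10^-8 M.
The salt with the lower threshold [Ag^+] precipitates first: AgCl.

AgCl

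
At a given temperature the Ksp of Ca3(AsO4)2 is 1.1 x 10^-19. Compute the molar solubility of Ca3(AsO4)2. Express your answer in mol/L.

6.3 × 10^-5 M

Ca3(AsO4)2(s) ⇌ 3 Ca^2+ + 2 AsO4^3-
Ksp = [Ca^2+]^3[AsO4^3-]^2
For each mole of Ca3(AsO4)2 that dissolves: [Ca^2+] = 3s, [AsO4^3-] = 2s.
Substituting: Ksp = (3s)^3(2s)^2 = 108s^5
s = (1.1 x 10^-19 / 108)^(1/5) = 6.3 × 10^-5 M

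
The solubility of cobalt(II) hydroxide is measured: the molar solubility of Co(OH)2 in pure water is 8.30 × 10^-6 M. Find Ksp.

Co(OH)2(s) <=> Co^2+(aq) + 2 OH^-(aq)
If s mol/L of Co(OH)2 dissolves, [Co^2+] = s and [OH^-] = 2s.
Ksp = [Co^2+][OH^-]^2
Substituting: Ksp = s(2s)^2 = 4s^3
Ksp = 4 × (8.30 × 10^-6)^3 = 2.29 × 10^-15

Ksp = 2.29 x 10^-15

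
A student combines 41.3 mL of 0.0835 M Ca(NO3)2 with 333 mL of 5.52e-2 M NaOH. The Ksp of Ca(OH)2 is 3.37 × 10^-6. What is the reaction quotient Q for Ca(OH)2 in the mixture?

Total volume = 41.3 + 333 = 374.3 mL.
[Ca^2+] = 8.35 x 10^-2 × (41.3/374.3) = 9.213 × 10^-3 M
[OH^-] = 5.52 × 10^-2 × (333/374.3) = 4.911 x 10^-2 M
Ca(OH)2(s) ⇌ Ca^2+(aq) + 2 OH^-(aq), so Q = [Ca^2+][OH^-]^2
Q = (9.213 × 10^-3)(4.911 × 10^-2)^2 = 2.22 × 10^-5
Q > Ksp, so Ca(OH)2 will precipitate.

2.22 × 10^-5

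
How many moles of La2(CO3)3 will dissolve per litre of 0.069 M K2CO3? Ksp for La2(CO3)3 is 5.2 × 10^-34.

s = 6.3 × 10^-16 M

La2(CO3)3(s) ⇌ 2 La^3+(aq) + 3 CO3^2-(aq)
Ksp = [La^3+]^2[CO3^2-]^3
Let s = moles of La2(CO3)3 that dissolve per litre. [La^3+] = 2s, [CO3^2-] = 0.069 + 3s ≈ 0.069 (Ksp is small, so little additional dissolves).
Ksp ≈ (2s)^2 × (0.069)^3
s = 6.3 x 10^-16 M
Check: 3s = 1.9 × 10^-15 ≪ 0.069, so the approximation is valid.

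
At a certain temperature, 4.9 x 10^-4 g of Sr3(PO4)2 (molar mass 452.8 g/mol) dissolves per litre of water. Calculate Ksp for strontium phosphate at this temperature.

Ksp ≈ 1.6e-28

Molar solubility s = (4.9 × 10^-4 g/L) / (452.8 g/mol) = 1.08 × 10^-6 M.
Sr3(PO4)2(s) ⇌ 3 Sr^2+ + 2 PO4^3-
For each mole of Sr3(PO4)2 that dissolves: [Sr^2+] = 3s, [PO4^3-] = 2s.
Ksp = [Sr^2+]^3[PO4^3-]^2
Ksp = (3s)^3(2s)^2 = 108s^5
With s = 1.08 x 10^-6: Ksp = 1.6 × 10^-28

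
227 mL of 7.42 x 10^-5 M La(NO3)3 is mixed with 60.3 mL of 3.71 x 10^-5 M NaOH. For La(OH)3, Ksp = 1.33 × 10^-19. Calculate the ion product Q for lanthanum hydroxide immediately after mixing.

Total volume = 227 + 60.3 = 287.3 mL.
[La^3+] = 7.42 x 10^-5 × (227/287.3) = 5.863 x 10^-5 M
[OH^-] = 3.71 × 10^-5 × (60.3/287.3) = 7.787 × 10^-6 M
La(OH)3(s) ⇌ La^3+(aq) + 3 OH^-(aq), so Q = [La^3+][OH^-]^3
Q = (5.863 × 10^-5)(7.787 x 10^-6)^3 = 2.77 × 10^-20
Q < Ksp, so no precipitate of La(OH)3 forms.

Q ≈ 2.77 x 10^-20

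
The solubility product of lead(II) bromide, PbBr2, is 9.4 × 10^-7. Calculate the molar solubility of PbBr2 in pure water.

PbBr2(s) <=> Pb^2+ + 2 Br^-
Ksp = [Pb^2+][Br^-]^2
Let s = molar solubility. Then [Pb^2+] = s and [Br^-] = 2s.
So Ksp = s × (2s)^2 = 4s^3
Solving, s = (9.4 × 10^-7/4)^(1/3) = 6.2 x 10^-3 M

6.2e-3 M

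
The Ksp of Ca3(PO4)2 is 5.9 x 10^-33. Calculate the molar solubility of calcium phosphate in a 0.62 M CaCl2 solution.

Ca3(PO4)2(s) ⇌ 3 Ca^2+(aq) + 2 PO4^3-(aq)
Ksp = [Ca^2+]^3[PO4^3-]^2
Let s = moles of Ca3(PO4)2 that dissolve per litre. [Ca^2+] = 0.62 + 3s ≈ 0.62, [PO4^3-] = 2s (Ksp is small, so little additional dissolves).
Ksp ≈ (0.62)^3 × (2s)^2
s = 7.9 × 10^-17 M
Check: 3s = 2.4 × 10^-16 ≪ 0.62, so the approximation is valid.

7.9e-17 M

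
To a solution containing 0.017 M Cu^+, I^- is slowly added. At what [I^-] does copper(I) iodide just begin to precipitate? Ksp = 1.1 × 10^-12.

6.5e-11 M

CuI(s) ⇌ Cu^+ + I^-
Ksp = [Cu^+][I^-]
Precipitation begins when Q = Ksp. With [Cu^+] = 0.017 M:
1.1 × 10^-12 = (0.017) × [I^-]
[I^-] = (1.1 × 10^-12 / 1.7 × 10^-2) = 6.5 × 10^-11 M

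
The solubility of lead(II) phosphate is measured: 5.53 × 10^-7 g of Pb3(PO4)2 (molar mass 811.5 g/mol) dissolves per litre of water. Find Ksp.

Ksp = 1.59 × 10^-44

Molar solubility s = (5.53 x 10^-7 g/L) / (811.5 g/mol) = 6.815 × 10^-10 M.
Pb3(PO4)2(s) ⇌ 3 Pb^2+ + 2 PO4^3-
Let s = molar solubility. Then [Pb^2+] = 3s and [PO4^3-] = 2s.
Ksp = [Pb^2+]^3[PO4^3-]^2
Ksp = (3s)^3(2s)^2 = 108s^5
Ksp = 108 × (6.815 x 10^-10)^5 = 1.59 × 10^-44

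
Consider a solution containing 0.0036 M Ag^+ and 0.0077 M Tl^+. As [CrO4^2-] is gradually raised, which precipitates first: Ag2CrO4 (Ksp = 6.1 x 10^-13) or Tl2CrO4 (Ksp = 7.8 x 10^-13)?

Each salt begins to precipitate when Q = Ksp, i.e. when [CrO4^2-] reaches its threshold.
For Ag2CrO4: 6.1 x 10^-13 = (0.0036)^2 × [CrO4^2-]  ⇒  [CrO4^2-] = 4.7 x 10^-8 M.
For Tl2CrO4: 7.8 x 10^-13 = (0.0077)^2 × [CrO4^2-]  ⇒  [CrO4^2-] = 1.3 × 10^-8 M.
The salt with the lower threshold [CrO4^2-] precipitates first: Tl2CrO4.

Tl2CrO4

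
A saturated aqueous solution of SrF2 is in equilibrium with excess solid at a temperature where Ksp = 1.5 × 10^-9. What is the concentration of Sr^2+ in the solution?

[Sr^2+] = 7.2 × 10^-4 M

SrF2(s) ⇌ Sr^2+(aq) + 2 F^-(aq)
Ksp = [Sr^2+][F^-]^2
Let s = molar solubility. Then [Sr^2+] = s and [F^-] = 2s.
Substituting: Ksp = s(2s)^2 = 4s^3
s^3 = 1.5 × 10^-9 / 4, so s = 7.21 × 10^-4 M
[Sr^2+] = s = 7.2 x 10^-4 M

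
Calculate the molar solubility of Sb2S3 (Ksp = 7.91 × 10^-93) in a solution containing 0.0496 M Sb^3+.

s ≈ 4.92 × 10^-31 M

Sb2S3(s) ⇌ 2 Sb^3+ + 3 S^2-
Ksp = [Sb^3+]^2[S^2-]^3
Let s = moles of Sb2S3 that dissolve per litre. [Sb^3+] = 0.0496 + 2s ≈ 0.0496, [S^2-] = 3s (since the Sb^3+ already present dominates).
Ksp ≈ (0.0496)^2 × (3s)^3
s = 4.92 × 10^-31 M
Check: 2s = 9.8 × 10^-31 ≪ 0.0496, so the approximation is valid.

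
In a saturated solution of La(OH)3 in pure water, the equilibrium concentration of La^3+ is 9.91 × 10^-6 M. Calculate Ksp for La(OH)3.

La(OH)3(s) ⇌ La^3+(aq) + 3 OH^-(aq)
Stoichiometry gives [OH^-] = (3/1)[La^3+] = 2.973 x 10^-5 M.
Ksp = [La^3+][OH^-]^3
Ksp = 9.91 × 10^-6 × (2.973 × 10^-5)^3 = 2.60 x 10^-19

2.60 × 10^-19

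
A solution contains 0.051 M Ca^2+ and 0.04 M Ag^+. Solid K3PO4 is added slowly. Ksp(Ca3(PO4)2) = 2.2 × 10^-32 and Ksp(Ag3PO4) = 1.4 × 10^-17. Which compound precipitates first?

Each salt begins to precipitate when Q = Ksp, i.e. when [PO4^3-] reaches its threshold.
For Ca3(PO4)2: 2.2 × 10^-32 = (0.051)^3 × [PO4^3-]^2  ⇒  [PO4^3-] = 1.3 x 10^-14 M.
For Ag3PO4: 1.4 × 10^-17 = (0.04)^3 × [PO4^3-]  ⇒  [PO4^3-] = 2.2 × 10^-13 M.
The salt with the lower threshold [PO4^3-] precipitates first: Ca3(PO4)2.

Ca3(PO4)2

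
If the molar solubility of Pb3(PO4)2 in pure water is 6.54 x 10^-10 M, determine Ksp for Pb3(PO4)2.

Pb3(PO4)2(s) <=> 3 Pb^2+(aq) + 2 PO4^3-(aq)
For each mole of Pb3(PO4)2 that dissolves: [Pb^2+] = 3s, [PO4^3-] = 2s.
Ksp = [Pb^2+]^3[PO4^3-]^2
So Ksp = (3s)^3 × (2s)^2 = 108s^5
Ksp = 108 × (6.54 x 10^-10)^5 = 1.29 × 10^-44

Ksp = 1.29 × 10^-44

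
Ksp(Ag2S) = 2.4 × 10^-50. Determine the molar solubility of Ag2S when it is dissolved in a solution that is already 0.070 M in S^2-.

2.9 × 10^-25 M

Ag2S(s) ⇌ 2 Ag^+ + S^2-
Ksp = [Ag^+]^2[S^2-]
If s mol/L dissolves here, [Ag^+] = 2s, [S^2-] = 0.070 + s ≈ 0.070 (common-ion effect: S^2- is already 0.070 M).
Ksp ≈ (2s)^2 × 0.070
s = 2.9 × 10^-25 M
Check: s = 2.9 x 10^-25 ≪ 0.070, so the approximation is valid.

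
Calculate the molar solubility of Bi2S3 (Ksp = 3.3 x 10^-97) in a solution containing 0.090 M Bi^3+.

Bi2S3(s) <=> 2 Bi^3+ + 3 S^2-
Ksp = [Bi^3+]^2[S^2-]^3
Let s be the molar solubility in this solution. [Bi^3+] = 0.090 + 2s ≈ 0.090, [S^2-] = 3s (since the Bi^3+ already present dominates).
Ksp ≈ (0.090)^2 × (3s)^3
s = 1.1 × 10^-32 M
Check: 2s = 2.3 × 10^-32 ≪ 0.090, so the approximation is valid.

s = 1.1 x 10^-32 M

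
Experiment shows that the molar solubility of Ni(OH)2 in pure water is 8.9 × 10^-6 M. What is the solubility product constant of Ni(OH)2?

Ksp = 2.8e-15

Ni(OH)2(s) ⇌ Ni^2+ + 2 OH^-
Let s = molar solubility. Then [Ni^2+] = s and [OH^-] = 2s.
Ksp = [Ni^2+][OH^-]^2
Substituting: Ksp = s(2s)^2 = 4s^3
Ksp = 4 × (8.9 × 10^-6)^3 = 2.8 × 10^-15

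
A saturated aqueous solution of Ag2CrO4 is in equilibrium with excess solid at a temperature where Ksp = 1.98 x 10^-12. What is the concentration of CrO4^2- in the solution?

Ag2CrO4(s) <=> 2 Ag^+ + CrO4^2-
Ksp = [Ag^+]^2[CrO4^2-]
If s mol/L of Ag2CrO4 dissolves, [Ag^+] = 2s and [CrO4^2-] = s.
Ksp = (2s)^2s = 4s^3
s^3 = 1.98 x 10^-12 / 4, so s = 7.910 × 10^-5 M
[CrO4^2-] = s = 7.91 × 10^-5 M

[CrO4^2-] ≈ 7.91e-5 M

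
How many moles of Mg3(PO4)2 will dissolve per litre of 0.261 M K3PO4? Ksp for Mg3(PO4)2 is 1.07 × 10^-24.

Mg3(PO4)2(s) ⇌ 3 Mg^2+ + 2 PO4^3-
Ksp = [Mg^2+]^3[PO4^3-]^2
Let s be the molar solubility in this solution. [Mg^2+] = 3s, [PO4^3-] = 0.261 + 2s ≈ 0.261 (Ksp is small, so little additional dissolves).
Ksp ≈ (3s)^3 × (0.261)^2
s = 8.35 x 10^-9 M
Check: 2s = 1.7 × 10^-8 ≪ 0.261, so the approximation is valid.

s ≈ 8.35 × 10^-9 M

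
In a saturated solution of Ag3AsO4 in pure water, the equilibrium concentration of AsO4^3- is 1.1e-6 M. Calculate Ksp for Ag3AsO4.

Ag3AsO4(s) ⇌ 3 Ag^+ + AsO4^3-
Stoichiometry gives [Ag^+] = (3/1)[AsO4^3-] = 3.30 × 10^-6 M.
Ksp = [Ag^+]^3[AsO4^3-]
Ksp = (3.30 x 10^-6)^3 × 1.1 × 10^-6 = 4.0 x 10^-23

Ksp ≈ 4.0 × 10^-23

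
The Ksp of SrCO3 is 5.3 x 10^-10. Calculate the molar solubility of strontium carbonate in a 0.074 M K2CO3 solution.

SrCO3(s) ⇌ Sr^2+(aq) + CO3^2-(aq)
Ksp = [Sr^2+][CO3^2-]
Let s = moles of SrCO3 that dissolve per litre. [Sr^2+] = s, [CO3^2-] = 0.074 + s ≈ 0.074 (common-ion effect: CO3^2- is already 0.074 M).
Ksp ≈ s × 0.074
s = 7.2 × 10^-9 M
Check: s = 7.2 × 10^-9 ≪ 0.074, so the approximation is valid.

s = 7.2 × 10^-9 M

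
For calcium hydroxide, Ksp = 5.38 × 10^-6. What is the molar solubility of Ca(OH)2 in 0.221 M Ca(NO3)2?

Ca(OH)2(s) ⇌ Ca^2+(aq) + 2 OH^-(aq)
Ksp = [Ca^2+][OH^-]^2
Let s be the molar solubility in this solution. [Ca^2+] = 0.221 + s ≈ 0.221, [OH^-] = 2s (since Ca^2+ from Ca(NO3)2 dominates).
Ksp ≈ 0.221 × (2s)^2
s = 2.47 × 10^-3 M
Check: s = 2.5 × 10^-3 ≪ 0.221, so the approximation is valid.

s = 2.47 x 10^-3 M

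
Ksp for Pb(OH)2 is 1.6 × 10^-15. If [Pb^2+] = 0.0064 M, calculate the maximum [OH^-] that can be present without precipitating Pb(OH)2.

Pb(OH)2(s) ⇌ Pb^2+ + 2 OH^-
Ksp = [Pb^2+][OH^-]^2
Precipitation begins when Q = Ksp. With [Pb^2+] = 0.0064 M:
1.6 × 10^-15 = (0.0064) × [OH^-]^2
[OH^-] = (1.6 × 10^-15 / 6.4 × 10^-3)^(1/2) = 5.0 × 10^-7 M

5.0 × 10^-7 M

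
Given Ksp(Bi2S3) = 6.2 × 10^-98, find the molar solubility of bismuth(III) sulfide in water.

Bi2S3(s) ⇌ 2 Bi^3+ + 3 S^2-
Ksp = [Bi^3+]^2[S^2-]^3
For each mole of Bi2S3 that dissolves: [Bi^3+] = 2s, [S^2-] = 3s.
Substituting: Ksp = (2s)^2(3s)^3 = 108s^5
s^5 = 6.2 × 10^-98 / 108, so s = 1.4 x 10^-20 M

s ≈ 1.4 × 10^-20 M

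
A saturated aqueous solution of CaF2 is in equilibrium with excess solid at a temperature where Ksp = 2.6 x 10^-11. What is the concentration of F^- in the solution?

CaF2(s) ⇌ Ca^2+(aq) + 2 F^-(aq)
Ksp = [Ca^2+][F^-]^2
If s mol/L of CaF2 dissolves, [Ca^2+] = s and [F^-] = 2s.
Substituting: Ksp = s(2s)^2 = 4s^3
s^3 = 2.6 x 10^-11 / 4, so s = 1.87 × 10^-4 M
[F^-] = 2s = 3.7 × 10^-4 M

[F^-] = 3.7 × 10^-4 M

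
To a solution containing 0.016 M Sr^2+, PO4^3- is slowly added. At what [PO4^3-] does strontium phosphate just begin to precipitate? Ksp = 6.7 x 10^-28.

[PO4^3-] = 1.3 × 10^-11 M

Sr3(PO4)2(s) <=> 3 Sr^2+(aq) + 2 PO4^3-(aq)
Ksp = [Sr^2+]^3[PO4^3-]^2
Precipitation begins when Q = Ksp. With [Sr^2+] = 0.016 M:
6.7 x 10^-28 = (0.016)^3 × [PO4^3-]^2
[PO4^3-] = (6.7 x 10^-28 / 4.10 × 10^-6)^(1/2) = 1.3 × 10^-11 M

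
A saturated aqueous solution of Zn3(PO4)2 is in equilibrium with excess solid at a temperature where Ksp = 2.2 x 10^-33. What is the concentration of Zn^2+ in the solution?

Zn3(PO4)2(s) ⇌ 3 Zn^2+(aq) + 2 PO4^3-(aq)
Ksp = [Zn^2+]^3[PO4^3-]^2
For each mole of Zn3(PO4)2 that dissolves: [Zn^2+] = 3s, [PO4^3-] = 2s.
So Ksp = (3s)^3 × (2s)^2 = 108s^5
s^5 = 2.2 x 10^-33 / 108, so s = 1.15 × 10^-7 M
[Zn^2+] = 3s = 3.5 x 10^-7 M

3.5e-7 M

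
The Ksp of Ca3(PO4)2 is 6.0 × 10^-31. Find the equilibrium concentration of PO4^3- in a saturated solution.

[PO4^3-] = 7.1 × 10^-7 M

Ca3(PO4)2(s) ⇌ 3 Ca^2+ + 2 PO4^3-
Ksp = [Ca^2+]^3[PO4^3-]^2
With molar solubility s: [Ca^2+] = 3s, [PO4^3-] = 2s.
Substituting: Ksp = (3s)^3(2s)^2 = 108s^5
s = (6.0 × 10^-31 / 108)^(1/5) = 3.54 x 10^-7 M
[PO4^3-] = 2s = 7.1 × 10^-7 M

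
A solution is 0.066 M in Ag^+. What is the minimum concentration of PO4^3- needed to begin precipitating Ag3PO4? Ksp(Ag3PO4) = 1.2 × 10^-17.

Ag3PO4(s) ⇌ 3 Ag^+(aq) + PO4^3-(aq)
Ksp = [Ag^+]^3[PO4^3-]
Precipitation begins when Q = Ksp. With [Ag^+] = 0.066 M:
1.2 × 10^-17 = (0.066)^3 × [PO4^3-]
[PO4^3-] = (1.2 × 10^-17 / 2.87 × 10^-4) = 4.2 × 10^-14 M

4.2e-14 M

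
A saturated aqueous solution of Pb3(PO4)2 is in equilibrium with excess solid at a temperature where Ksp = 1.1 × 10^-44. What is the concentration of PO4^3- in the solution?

[PO4^3-] = 1.3e-9 M

Pb3(PO4)2(s) <=> 3 Pb^2+(aq) + 2 PO4^3-(aq)
Ksp = [Pb^2+]^3[PO4^3-]^2
If s mol/L of Pb3(PO4)2 dissolves, [Pb^2+] = 3s and [PO4^3-] = 2s.
Substituting: Ksp = (3s)^3(2s)^2 = 108s^5
Solving, s = (1.1 × 10^-44/108)^(1/5) = 6.33 × 10^-10 M
[PO4^3-] = 2s = 1.3 x 10^-9 M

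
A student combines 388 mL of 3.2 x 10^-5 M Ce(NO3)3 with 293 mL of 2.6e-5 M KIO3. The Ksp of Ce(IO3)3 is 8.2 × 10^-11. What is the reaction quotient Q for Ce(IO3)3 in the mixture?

Total volume = 388 + 293 = 681 mL.
[Ce^3+] = 3.2 × 10^-5 × (388/681) = 1.82 × 10^-5 M
[IO3^-] = 2.6 × 10^-5 × (293/681) = 1.12 x 10^-5 M
Ce(IO3)3(s) ⇌ Ce^3+(aq) + 3 IO3^-(aq), so Q = [Ce^3+][IO3^-]^3
Q = (1.82 × 10^-5)(1.12 x 10^-5)^3 = 2.6 x 10^-20
Q < Ksp, so no precipitate of Ce(IO3)3 forms.

Q ≈ 2.6e-20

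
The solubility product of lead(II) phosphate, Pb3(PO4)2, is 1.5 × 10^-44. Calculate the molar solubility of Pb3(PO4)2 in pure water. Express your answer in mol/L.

s = 6.7 × 10^-10 M

Pb3(PO4)2(s) ⇌ 3 Pb^2+(aq) + 2 PO4^3-(aq)
Ksp = [Pb^2+]^3[PO4^3-]^2
With molar solubility s: [Pb^2+] = 3s, [PO4^3-] = 2s.
Substituting: Ksp = (3s)^3(2s)^2 = 108s^5
s^5 = 1.5 × 10^-44 / 108, so s = 6.7 × 10^-10 M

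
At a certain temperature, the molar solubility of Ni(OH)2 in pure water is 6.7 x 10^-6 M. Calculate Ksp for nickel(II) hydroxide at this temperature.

Ni(OH)2(s) <=> Ni^2+(aq) + 2 OH^-(aq)
For each mole of Ni(OH)2 that dissolves: [Ni^2+] = s, [OH^-] = 2s.
Ksp = [Ni^2+][OH^-]^2
Ksp = s(2s)^2 = 4s^3
Ksp = 4 × (6.7 × 10^-6)^3 = 1.2 × 10^-15

1.2 x 10^-15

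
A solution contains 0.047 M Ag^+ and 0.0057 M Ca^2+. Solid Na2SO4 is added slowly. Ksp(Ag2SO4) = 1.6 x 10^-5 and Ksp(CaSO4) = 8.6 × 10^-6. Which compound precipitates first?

Precipitation of each salt starts when its ion product equals its Ksp.
For Ag2SO4: 1.6 x 10^-5 = (0.047)^2 × [SO4^2-]  ⇒  [SO4^2-] = 7.2 × 10^-3 M.
For CaSO4: 8.6 × 10^-6 = 0.0057 × [SO4^2-]  ⇒  [SO4^2-] = 1.5 × 10^-3 M.
The salt with the lower threshold [SO4^2-] precipitates first: CaSO4.

CaSO4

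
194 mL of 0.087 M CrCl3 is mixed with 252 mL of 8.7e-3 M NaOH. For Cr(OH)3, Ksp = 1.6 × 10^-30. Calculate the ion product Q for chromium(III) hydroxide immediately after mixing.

Q ≈ 4.5 × 10^-9

Total volume = 194 + 252 = 446 mL.
[Cr^3+] = 8.7 x 10^-2 × (194/446) = 3.78 × 10^-2 M
[OH^-] = 8.7 x 10^-3 × (252/446) = 4.92 x 10^-3 M
Cr(OH)3(s) ⇌ Cr^3+ + 3 OH^-, so Q = [Cr^3+][OH^-]^3
Q = (3.78 x 10^-2)(4.92 × 10^-3)^3 = 4.5 x 10^-9
Q > Ksp, so Cr(OH)3 will precipitate.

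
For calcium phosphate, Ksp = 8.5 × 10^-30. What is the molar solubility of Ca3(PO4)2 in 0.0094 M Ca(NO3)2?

Ca3(PO4)2(s) ⇌ 3 Ca^2+ + 2 PO4^3-
Ksp = [Ca^2+]^3[PO4^3-]^2
Let s be the molar solubility in this solution. [Ca^2+] = 0.0094 + 3s ≈ 0.0094, [PO4^3-] = 2s (since Ca^2+ from Ca(NO3)2 dominates).
Ksp ≈ (0.0094)^3 × (2s)^2
s = 1.6 x 10^-12 M
Check: 3s = 4.8 × 10^-12 ≪ 0.0094, so the approximation is valid.

1.6 x 10^-12 M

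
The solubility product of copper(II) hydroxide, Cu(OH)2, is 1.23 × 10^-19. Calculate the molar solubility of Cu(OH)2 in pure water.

Cu(OH)2(s) ⇌ Cu^2+ + 2 OH^-
Ksp = [Cu^2+][OH^-]^2
If s mol/L of Cu(OH)2 dissolves, [Cu^2+] = s and [OH^-] = 2s.
Substituting: Ksp = s(2s)^2 = 4s^3
Solving, s = (1.23 × 10^-19/4)^(1/3) = 3.13 × 10^-7 M

3.13e-7 M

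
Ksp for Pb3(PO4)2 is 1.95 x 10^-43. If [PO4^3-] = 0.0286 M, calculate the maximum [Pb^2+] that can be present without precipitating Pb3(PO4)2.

[Pb^2+] = 6.20 x 10^-14 M

Pb3(PO4)2(s) ⇌ 3 Pb^2+(aq) + 2 PO4^3-(aq)
Ksp = [Pb^2+]^3[PO4^3-]^2
Precipitation begins when Q = Ksp. With [PO4^3-] = 0.0286 M:
1.95 x 10^-43 = (0.0286)^2 × [Pb^2+]^3
[Pb^2+] = (1.95 x 10^-43 / 8.180 × 10^-4)^(1/3) = 6.20 × 10^-14 M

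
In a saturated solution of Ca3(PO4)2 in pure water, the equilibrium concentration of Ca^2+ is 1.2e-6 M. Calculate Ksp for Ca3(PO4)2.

Ca3(PO4)2(s) ⇌ 3 Ca^2+ + 2 PO4^3-
Stoichiometry gives [PO4^3-] = (2/3)[Ca^2+] = 8.00 × 10^-7 M.
Ksp = [Ca^2+]^3[PO4^3-]^2
Ksp = (1.2 × 10^-6)^3 × (8.00 × 10^-7)^2 = 1.1 x 10^-30

Ksp = 1.1e-30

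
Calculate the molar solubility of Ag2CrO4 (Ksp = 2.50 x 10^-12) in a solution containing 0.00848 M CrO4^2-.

8.59 × 10^-6 M

Ag2CrO4(s) ⇌ 2 Ag^+ + CrO4^2-
Ksp = [Ag^+]^2[CrO4^2-]
If s mol/L dissolves here, [Ag^+] = 2s, [CrO4^2-] = 0.00848 + s ≈ 0.00848 (since the CrO4^2- already present dominates).
Ksp ≈ (2s)^2 × 0.00848
s = 8.59 x 10^-6 M
Check: s = 8.6 x 10^-6 ≪ 0.00848, so the approximation is valid.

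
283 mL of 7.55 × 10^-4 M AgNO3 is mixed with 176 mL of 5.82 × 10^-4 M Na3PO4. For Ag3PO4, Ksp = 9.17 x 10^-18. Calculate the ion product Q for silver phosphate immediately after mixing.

Total volume = 283 + 176 = 459 mL.
[Ag^+] = 7.55 × 10^-4 × (283/459) = 4.655 × 10^-4 M
[PO4^3-] = 5.82 x 10^-4 × (176/459) = 2.232 × 10^-4 M
Ag3PO4(s) ⇌ 3 Ag^+ + PO4^3-, so Q = [Ag^+]^3[PO4^3-]
Q = (4.655 x 10^-4)^3(2.232 × 10^-4) = 2.25 × 10^-14
Q > Ksp, so Ag3PO4 will precipitate.

Q = 2.25e-14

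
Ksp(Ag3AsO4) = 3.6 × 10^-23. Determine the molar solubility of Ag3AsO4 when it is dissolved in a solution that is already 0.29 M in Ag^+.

Ag3AsO4(s) <=> 3 Ag^+ + AsO4^3-
Ksp = [Ag^+]^3[AsO4^3-]
Let s be the molar solubility in this solution. [Ag^+] = 0.29 + 3s ≈ 0.29, [AsO4^3-] = s (common-ion effect: Ag^+ is already 0.29 M).
Ksp ≈ (0.29)^3 × s
s = 1.5 x 10^-21 M
Check: 3s = 4.4 × 10^-21 ≪ 0.29, so the approximation is valid.

s ≈ 1.5 × 10^-21 M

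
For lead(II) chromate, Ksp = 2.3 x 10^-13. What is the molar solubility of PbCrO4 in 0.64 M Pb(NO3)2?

3.6 x 10^-13 M

PbCrO4(s) <=> Pb^2+(aq) + CrO4^2-(aq)
Ksp = [Pb^2+][CrO4^2-]
If s mol/L dissolves here, [Pb^2+] = 0.64 + s ≈ 0.64, [CrO4^2-] = s (common-ion effect: Pb^2+ is already 0.64 M).
Ksp ≈ 0.64 × s
s = 3.6 × 10^-13 M
Check: s = 3.6 × 10^-13 ≪ 0.64, so the approximation is valid.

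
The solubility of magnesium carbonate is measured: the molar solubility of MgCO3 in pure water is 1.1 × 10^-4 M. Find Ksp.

Ksp = 1.2 x 10^-8

MgCO3(s) ⇌ Mg^2+ + CO3^2-
With molar solubility s: [Mg^2+] = s, [CO3^2-] = s.
Ksp = [Mg^2+][CO3^2-]
Ksp = s × s = s^2
With s = 1.1 × 10^-4: Ksp = 1.2 x 10^-8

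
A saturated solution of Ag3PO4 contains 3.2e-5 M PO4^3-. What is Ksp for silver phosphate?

Ksp ≈ 2.8 × 10^-17

Ag3PO4(s) ⇌ 3 Ag^+(aq) + PO4^3-(aq)
Stoichiometry gives [Ag^+] = (3/1)[PO4^3-] = 9.60 x 10^-5 M.
Ksp = [Ag^+]^3[PO4^3-]
Ksp = (9.60 × 10^-5)^3 × 3.2 × 10^-5 = 2.8 x 10^-17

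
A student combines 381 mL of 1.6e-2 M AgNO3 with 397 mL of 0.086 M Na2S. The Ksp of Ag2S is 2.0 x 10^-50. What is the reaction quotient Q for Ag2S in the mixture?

Total volume = 381 + 397 = 778 mL.
[Ag^+] = 1.6 × 10^-2 × (381/778) = 7.84 × 10^-3 M
[S^2-] = 8.6 × 10^-2 × (397/778) = 4.39 x 10^-2 M
Ag2S(s) <=> 2 Ag^+(aq) + S^2-(aq), so Q = [Ag^+]^2[S^2-]
Q = (7.84 × 10^-3)^2(4.39 × 10^-2) = 2.7 × 10^-6
Q > Ksp, so Ag2S will precipitate.

Q = 2.7e-6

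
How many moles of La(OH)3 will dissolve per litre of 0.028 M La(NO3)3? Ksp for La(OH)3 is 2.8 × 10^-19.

s = 7.2 × 10^-7 M

La(OH)3(s) ⇌ La^3+(aq) + 3 OH^-(aq)
Ksp = [La^3+][OH^-]^3
If s mol/L dissolves here, [La^3+] = 0.028 + s ≈ 0.028, [OH^-] = 3s (since La^3+ from La(NO3)3 dominates).
Ksp ≈ 0.028 × (3s)^3
s = 7.2 × 10^-7 M
Check: s = 7.2 × 10^-7 ≪ 0.028, so the approximation is valid.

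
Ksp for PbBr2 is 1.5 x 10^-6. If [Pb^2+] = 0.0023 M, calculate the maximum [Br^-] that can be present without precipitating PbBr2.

PbBr2(s) ⇌ Pb^2+ + 2 Br^-
Ksp = [Pb^2+][Br^-]^2
Precipitation begins when Q = Ksp. With [Pb^2+] = 0.0023 M:
1.5 x 10^-6 = (0.0023) × [Br^-]^2
[Br^-] = (1.5 x 10^-6 / 2.3 × 10^-3)^(1/2) = 2.6 x 10^-2 M

0.026 M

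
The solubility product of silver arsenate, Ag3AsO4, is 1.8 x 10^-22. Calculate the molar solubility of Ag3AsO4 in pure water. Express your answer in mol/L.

Ag3AsO4(s) <=> 3 Ag^+(aq) + AsO4^3-(aq)
Ksp = [Ag^+]^3[AsO4^3-]
For each mole of Ag3AsO4 that dissolves: [Ag^+] = 3s, [AsO4^3-] = s.
Substituting: Ksp = (3s)^3s = 27s^4
s^4 = 1.8 x 10^-22 / 27, so s = 1.6 × 10^-6 M

1.6 × 10^-6 M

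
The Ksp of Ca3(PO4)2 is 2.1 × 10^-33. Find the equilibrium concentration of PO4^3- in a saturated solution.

[PO4^3-] ≈ 2.3 × 10^-7 M

Ca3(PO4)2(s) ⇌ 3 Ca^2+ + 2 PO4^3-
Ksp = [Ca^2+]^3[PO4^3-]^2
Let s = molar solubility. Then [Ca^2+] = 3s and [PO4^3-] = 2s.
Ksp = (3s)^3(2s)^2 = 108s^5
s = (2.1 × 10^-33 / 108)^(1/5) = 1.14 x 10^-7 M
[PO4^3-] = 2s = 2.3 × 10^-7 M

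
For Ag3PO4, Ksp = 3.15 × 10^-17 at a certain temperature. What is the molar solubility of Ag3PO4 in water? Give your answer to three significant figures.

s ≈ 3.29 x 10^-5 M

Ag3PO4(s) <=> 3 Ag^+ + PO4^3-
Ksp = [Ag^+]^3[PO4^3-]
If s mol/L of Ag3PO4 dissolves, [Ag^+] = 3s and [PO4^3-] = s.
So Ksp = (3s)^3 × s = 27s^4
s = (3.15 × 10^-17 / 27)^(1/4) = 3.29 × 10^-5 M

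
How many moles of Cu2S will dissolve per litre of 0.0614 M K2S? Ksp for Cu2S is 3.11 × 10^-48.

s = 3.56 × 10^-24 M

Cu2S(s) ⇌ 2 Cu^+(aq) + S^2-(aq)
Ksp = [Cu^+]^2[S^2-]
Let s = moles of Cu2S that dissolve per litre. [Cu^+] = 2s, [S^2-] = 0.0614 + s ≈ 0.0614 (Ksp is small, so little additional dissolves).
Ksp ≈ (2s)^2 × 0.0614
s = 3.56 x 10^-24 M
Check: s = 3.6 × 10^-24 ≪ 0.0614, so the approximation is valid.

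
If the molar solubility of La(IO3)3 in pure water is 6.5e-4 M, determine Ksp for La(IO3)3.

4.8e-12

La(IO3)3(s) ⇌ La^3+ + 3 IO3^-
With molar solubility s: [La^3+] = s, [IO3^-] = 3s.
Ksp = [La^3+][IO3^-]^3
Ksp = s(3s)^3 = 27s^4
Ksp = 27 × (6.5 × 10^-4)^4 = 4.8 × 10^-12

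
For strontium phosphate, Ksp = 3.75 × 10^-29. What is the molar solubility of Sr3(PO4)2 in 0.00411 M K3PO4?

Sr3(PO4)2(s) <=> 3 Sr^2+ + 2 PO4^3-
Ksp = [Sr^2+]^3[PO4^3-]^2
Let s = moles of Sr3(PO4)2 that dissolve per litre. [Sr^2+] = 3s, [PO4^3-] = 0.00411 + 2s ≈ 0.00411 (Ksp is small, so little additional dissolves).
Ksp ≈ (3s)^3 × (0.00411)^2
s = 4.35 × 10^-9 M
Check: 2s = 8.7 × 10^-9 ≪ 0.00411, so the approximation is valid.

s = 4.35e-9 M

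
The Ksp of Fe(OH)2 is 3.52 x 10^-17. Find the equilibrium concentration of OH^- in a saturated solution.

[OH^-] = 4.13e-6 M

Fe(OH)2(s) ⇌ Fe^2+ + 2 OH^-
Ksp = [Fe^2+][OH^-]^2
With molar solubility s: [Fe^2+] = s, [OH^-] = 2s.
Ksp = s(2s)^2 = 4s^3
Solving, s = (3.52 x 10^-17/4)^(1/3) = 2.065 x 10^-6 M
[OH^-] = 2s = 4.13 × 10^-6 M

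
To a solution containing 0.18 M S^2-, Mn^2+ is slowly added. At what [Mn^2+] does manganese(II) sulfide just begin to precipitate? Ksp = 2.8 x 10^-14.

[Mn^2+] ≈ 1.6 × 10^-13 M

MnS(s) ⇌ Mn^2+ + S^2-
Ksp = [Mn^2+][S^2-]
Precipitation begins when Q = Ksp. With [S^2-] = 0.18 M:
2.8 x 10^-14 = (0.18) × [Mn^2+]
[Mn^2+] = (2.8 x 10^-14 / 1.8 × 10^-1) = 1.6 × 10^-13 M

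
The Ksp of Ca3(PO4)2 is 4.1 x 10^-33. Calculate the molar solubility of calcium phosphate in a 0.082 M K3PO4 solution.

2.8 x 10^-11 M

Ca3(PO4)2(s) ⇌ 3 Ca^2+ + 2 PO4^3-
Ksp = [Ca^2+]^3[PO4^3-]^2
Let s be the molar solubility in this solution. [Ca^2+] = 3s, [PO4^3-] = 0.082 + 2s ≈ 0.082 (common-ion effect: PO4^3- is already 0.082 M).
Ksp ≈ (3s)^3 × (0.082)^2
s = 2.8 × 10^-11 M
Check: 2s = 5.7 × 10^-11 ≪ 0.082, so the approximation is valid.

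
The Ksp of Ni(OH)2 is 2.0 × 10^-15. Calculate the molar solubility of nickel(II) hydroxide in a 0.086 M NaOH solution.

Ni(OH)2(s) <=> Ni^2+ + 2 OH^-
Ksp = [Ni^2+][OH^-]^2
Let s = moles of Ni(OH)2 that dissolve per litre. [Ni^2+] = s, [OH^-] = 0.086 + 2s ≈ 0.086 (since OH^- from NaOH dominates).
Ksp ≈ s × (0.086)^2
s = 2.7 × 10^-13 M
Check: 2s = 5.4 × 10^-13 ≪ 0.086, so the approximation is valid.

s ≈ 2.7e-13 M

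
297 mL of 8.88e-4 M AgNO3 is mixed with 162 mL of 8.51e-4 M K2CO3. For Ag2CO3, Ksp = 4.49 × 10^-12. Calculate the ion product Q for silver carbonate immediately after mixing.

Q = 9.92e-11

Total volume = 297 + 162 = 459 mL.
[Ag^+] = 8.88 × 10^-4 × (297/459) = 5.746 × 10^-4 M
[CO3^2-] = 8.51 × 10^-4 × (162/459) = 3.004 × 10^-4 M
Ag2CO3(s) <=> 2 Ag^+(aq) + CO3^2-(aq), so Q = [Ag^+]^2[CO3^2-]
Q = (5.746 x 10^-4)^2(3.004 x 10^-4) = 9.92 x 10^-11
Q > Ksp, so Ag2CO3 will precipitate.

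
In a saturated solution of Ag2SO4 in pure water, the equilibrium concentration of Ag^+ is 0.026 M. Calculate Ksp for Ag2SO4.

Ksp = 8.8 x 10^-6

Ag2SO4(s) <=> 2 Ag^+(aq) + SO4^2-(aq)
Stoichiometry gives [SO4^2-] = (1/2)[Ag^+] = 1.30 x 10^-2 M.
Ksp = [Ag^+]^2[SO4^2-]
Ksp = (2.6 × 10^-2)^2 × 1.30 × 10^-2 = 8.8 x 10^-6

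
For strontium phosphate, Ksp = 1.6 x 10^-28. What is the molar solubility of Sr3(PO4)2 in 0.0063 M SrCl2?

s ≈ 1.3 x 10^-11 M

Sr3(PO4)2(s) ⇌ 3 Sr^2+(aq) + 2 PO4^3-(aq)
Ksp = [Sr^2+]^3[PO4^3-]^2
Let s = moles of Sr3(PO4)2 that dissolve per litre. [Sr^2+] = 0.0063 + 3s ≈ 0.0063, [PO4^3-] = 2s (since Sr^2+ from SrCl2 dominates).
Ksp ≈ (0.0063)^3 × (2s)^2
s = 1.3 x 10^-11 M
Check: 3s = 3.8 x 10^-11 ≪ 0.0063, so the approximation is valid.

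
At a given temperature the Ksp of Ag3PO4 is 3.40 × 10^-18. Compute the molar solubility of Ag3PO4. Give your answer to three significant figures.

1.88 × 10^-5 M

Ag3PO4(s) ⇌ 3 Ag^+(aq) + PO4^3-(aq)
Ksp = [Ag^+]^3[PO4^3-]
For each mole of Ag3PO4 that dissolves: [Ag^+] = 3s, [PO4^3-] = s.
So Ksp = (3s)^3 × s = 27s^4
s^4 = 3.40 × 10^-18 / 27, so s = 1.88 x 10^-5 M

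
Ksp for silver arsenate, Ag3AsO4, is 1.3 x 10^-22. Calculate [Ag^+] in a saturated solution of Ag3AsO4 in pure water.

Ag3AsO4(s) ⇌ 3 Ag^+ + AsO4^3-
Ksp = [Ag^+]^3[AsO4^3-]
If s mol/L of Ag3AsO4 dissolves, [Ag^+] = 3s and [AsO4^3-] = s.
Ksp = (3s)^3s = 27s^4
Solving, s = (1.3 x 10^-22/27)^(1/4) = 1.48 × 10^-6 M
[Ag^+] = 3s = 4.4 × 10^-6 M

[Ag^+] = 4.4 × 10^-6 M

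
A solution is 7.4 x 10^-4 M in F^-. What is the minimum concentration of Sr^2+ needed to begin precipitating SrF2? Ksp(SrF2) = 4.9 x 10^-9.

[Sr^2+] = 8.9 × 10^-3 M

SrF2(s) ⇌ Sr^2+(aq) + 2 F^-(aq)
Ksp = [Sr^2+][F^-]^2
Precipitation begins when Q = Ksp. With [F^-] = 7.4 x 10^-4 M:
4.9 x 10^-9 = (7.4 x 10^-4)^2 × [Sr^2+]
[Sr^2+] = (4.9 x 10^-9 / 5.48 × 10^-7) = 8.9 × 10^-3 M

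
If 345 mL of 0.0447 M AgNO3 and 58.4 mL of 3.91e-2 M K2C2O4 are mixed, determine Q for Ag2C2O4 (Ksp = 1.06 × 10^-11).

Q ≈ 8.27e-6

Total volume = 345 + 58.4 = 403.4 mL.
[Ag^+] = 4.47 × 10^-2 × (345/403.4) = 3.823 x 10^-2 M
[C2O4^2-] = 3.91 × 10^-2 × (58.4/403.4) = 5.660 × 10^-3 M
Ag2C2O4(s) ⇌ 2 Ag^+ + C2O4^2-, so Q = [Ag^+]^2[C2O4^2-]
Q = (3.823 x 10^-2)^2(5.660 × 10^-3) = 8.27 × 10^-6
Q > Ksp, so Ag2C2O4 will precipitate.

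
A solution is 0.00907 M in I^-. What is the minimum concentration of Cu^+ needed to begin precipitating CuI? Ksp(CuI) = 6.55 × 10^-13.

[Cu^+] = 7.22e-11 M

CuI(s) ⇌ Cu^+ + I^-
Ksp = [Cu^+][I^-]
Precipitation begins when Q = Ksp. With [I^-] = 0.00907 M:
6.55 × 10^-13 = (0.00907) × [Cu^+]
[Cu^+] = (6.55 × 10^-13 / 9.07 x 10^-3) = 7.22 × 10^-11 M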